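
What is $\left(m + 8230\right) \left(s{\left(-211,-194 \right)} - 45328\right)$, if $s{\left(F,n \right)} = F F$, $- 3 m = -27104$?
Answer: $-13932586$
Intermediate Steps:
$m = \frac{27104}{3}$ ($m = \left(- \frac{1}{3}\right) \left(-27104\right) = \frac{27104}{3} \approx 9034.7$)
$s{\left(F,n \right)} = F^{2}$
$\left(m + 8230\right) \left(s{\left(-211,-194 \right)} - 45328\right) = \left(\frac{27104}{3} + 8230\right) \left(\left(-211\right)^{2} - 45328\right) = \frac{51794 \left(44521 - 45328\right)}{3} = \frac{51794}{3} \left(-807\right) = -13932586$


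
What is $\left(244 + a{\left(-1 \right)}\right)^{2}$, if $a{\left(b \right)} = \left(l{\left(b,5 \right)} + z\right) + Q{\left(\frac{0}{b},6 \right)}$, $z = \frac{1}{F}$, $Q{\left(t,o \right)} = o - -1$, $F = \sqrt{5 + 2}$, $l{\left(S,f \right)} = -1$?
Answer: $\frac{\left(1750 + \sqrt{7}\right)^{2}}{49} \approx 62689.0$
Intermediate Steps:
$F = \sqrt{7} \approx 2.6458$
$Q{\left(t,o \right)} = 1 + o$ ($Q{\left(t,o \right)} = o + 1 = 1 + o$)
$z = \frac{\sqrt{7}}{7}$ ($z = \frac{1}{\sqrt{7}} = \frac{\sqrt{7}}{7} \approx 0.37796$)
$a{\left(b \right)} = 6 + \frac{\sqrt{7}}{7}$ ($a{\left(b \right)} = \left(-1 + \frac{\sqrt{7}}{7}\right) + \left(1 + 6\right) = \left(-1 + \frac{\sqrt{7}}{7}\right) + 7 = 6 + \frac{\sqrt{7}}{7}$)
$\left(244 + a{\left(-1 \right)}\right)^{2} = \left(244 + \left(6 + \frac{\sqrt{7}}{7}\right)\right)^{2} = \left(250 + \frac{\sqrt{7}}{7}\right)^{2}$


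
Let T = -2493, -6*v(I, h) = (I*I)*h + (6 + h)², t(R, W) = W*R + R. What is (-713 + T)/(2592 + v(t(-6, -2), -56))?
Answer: -4809/3767 ≈ -1.2766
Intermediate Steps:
t(R, W) = R + R*W (t(R, W) = R*W + R = R + R*W)
v(I, h) = -(6 + h)²/6 - h*I²/6 (v(I, h) = -((I*I)*h + (6 + h)²)/6 = -(I²*h + (6 + h)²)/6 = -(h*I² + (6 + h)²)/6 = -((6 + h)² + h*I²)/6 = -(6 + h)²/6 - h*I²/6)
(-713 + T)/(2592 + v(t(-6, -2), -56)) = (-713 - 2493)/(2592 + (-(6 - 56)²/6 - ⅙*(-56)*(-6*(1 - 2))²)) = -3206/(2592 + (-⅙*(-50)² - ⅙*(-56)*(-6*(-1))²)) = -3206/(2592 + (-⅙*2500 - ⅙*(-56)*6²)) = -3206/(2592 + (-1250/3 - ⅙*(-56)*36)) = -3206/(2592 + (-1250/3 + 336)) = -3206/(2592 - 242/3) = -3206/7534/3 = -3206*3/7534 = -4809/3767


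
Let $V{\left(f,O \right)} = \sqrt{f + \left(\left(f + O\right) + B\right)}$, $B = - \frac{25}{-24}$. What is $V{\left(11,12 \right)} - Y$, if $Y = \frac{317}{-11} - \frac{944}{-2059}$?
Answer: $\frac{642319}{22649} + \frac{29 \sqrt{6}}{12} \approx 34.279$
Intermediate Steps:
$B = \frac{25}{24}$ ($B = \left(-25\right) \left(- \frac{1}{24}\right) = \frac{25}{24} \approx 1.0417$)
$V{\left(f,O \right)} = \sqrt{\frac{25}{24} + O + 2 f}$ ($V{\left(f,O \right)} = \sqrt{f + \left(\left(f + O\right) + \frac{25}{24}\right)} = \sqrt{f + \left(\left(O + f\right) + \frac{25}{24}\right)} = \sqrt{f + \left(\frac{25}{24} + O + f\right)} = \sqrt{\frac{25}{24} + O + 2 f}$)
$Y = - \frac{642319}{22649}$ ($Y = 317 \left(- \frac{1}{11}\right) - - \frac{944}{2059} = - \frac{317}{11} + \frac{944}{2059} = - \frac{642319}{22649} \approx -28.36$)
$V{\left(11,12 \right)} - Y = \frac{\sqrt{150 + 144 \cdot 12 + 288 \cdot 11}}{12} - - \frac{642319}{22649} = \frac{\sqrt{150 + 1728 + 3168}}{12} + \frac{642319}{22649} = \frac{\sqrt{5046}}{12} + \frac{642319}{22649} = \frac{29 \sqrt{6}}{12} + \frac{642319}{22649} = \frac{642319}{22649} + \frac{29 \sqrt{6}}{12}$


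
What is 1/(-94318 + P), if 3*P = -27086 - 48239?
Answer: -3/358279 ≈ -8.3734e-6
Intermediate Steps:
P = -75325/3 (P = (-27086 - 48239)/3 = (⅓)*(-75325) = -75325/3 ≈ -25108.)
1/(-94318 + P) = 1/(-94318 - 75325/3) = 1/(-358279/3) = -3/358279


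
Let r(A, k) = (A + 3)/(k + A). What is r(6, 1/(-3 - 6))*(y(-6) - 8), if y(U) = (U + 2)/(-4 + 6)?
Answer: -810/53 ≈ -15.283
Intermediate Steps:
r(A, k) = (3 + A)/(A + k)
y(U) = 1 + U/2 (y(U) = (2 + U)/2 = (2 + U)*(½) = 1 + U/2)
r(6, 1/(-3 - 6))*(y(-6) - 8) = ((3 + 6)/(6 + 1/(-3 - 6)))*((1 + (½)*(-6)) - 8) = (9/(6 + 1/(-9)))*((1 - 3) - 8) = (9/(6 - ⅑))*(-2 - 8) = (9/(53/9))*(-10) = ((9/53)*9)*(-10) = (81/53)*(-10) = -810/53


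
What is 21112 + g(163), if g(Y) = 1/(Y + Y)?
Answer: 6882513/326 ≈ 21112.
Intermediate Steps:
g(Y) = 1/(2*Y)
21112 + g(163) = 21112 + (½)/163 = 21112 + (½)*(1/163) = 21112 + 1/326 = 6882513/326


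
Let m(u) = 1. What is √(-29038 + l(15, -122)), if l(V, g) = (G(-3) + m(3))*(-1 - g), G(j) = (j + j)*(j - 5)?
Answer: I*√23109 ≈ 152.02*I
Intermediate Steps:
G(j) = 2*j*(-5 + j) (G(j) = (2*j)*(-5 + j) = 2*j*(-5 + j))
l(V, g) = -49 - 49*g (l(V, g) = (2*(-3)*(-5 - 3) + 1)*(-1 - g) = (2*(-3)*(-8) + 1)*(-1 - g) = (48 + 1)*(-1 - g) = 49*(-1 - g) = -49 - 49*g)
√(-29038 + l(15, -122)) = √(-29038 + (-49 - 49*(-122))) = √(-29038 + (-49 + 5978)) = √(-29038 + 5929) = √(-23109) = I*√23109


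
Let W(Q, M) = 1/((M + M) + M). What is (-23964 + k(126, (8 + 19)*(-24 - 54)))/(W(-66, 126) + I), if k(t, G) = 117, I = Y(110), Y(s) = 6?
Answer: -9014166/2269 ≈ -3972.8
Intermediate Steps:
I = 6
W(Q, M) = 1/(3*M) (W(Q, M) = 1/(2*M + M) = 1/(3*M))
(-23964 + k(126, (8 + 19)*(-24 - 54)))/(W(-66, 126) + I) = (-23964 + 117)/((⅓)/126 + 6) = -23847/((⅓)*(1/126) + 6) = -23847/(1/378 + 6) = -23847/2269/378 = -23847*378/2269 = -9014166/2269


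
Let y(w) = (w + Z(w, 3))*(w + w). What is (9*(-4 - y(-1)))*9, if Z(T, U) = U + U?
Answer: 486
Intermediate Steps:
Z(T, U) = 2*U
y(w) = 2*w*(6 + w) (y(w) = (w + 2*3)*(w + w) = (w + 6)*(2*w) = (6 + w)*(2*w) = 2*w*(6 + w))
(9*(-4 - y(-1)))*9 = (9*(-4 - 2*(-1)*(6 - 1)))*9 = (9*(-4 - 2*(-1)*5))*9 = (9*(-4 - 1*(-10)))*9 = (9*(-4 + 10))*9 = (9*6)*9 = 54*9 = 486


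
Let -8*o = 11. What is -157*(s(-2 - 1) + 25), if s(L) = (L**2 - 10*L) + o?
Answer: -78657/8 ≈ -9832.1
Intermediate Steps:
o = -11/8 (o = -1/8*11 = -11/8 ≈ -1.3750)
s(L) = -11/8 + L**2 - 10*L (s(L) = (L**2 - 10*L) - 11/8 = -11/8 + L**2 - 10*L)
-157*(s(-2 - 1) + 25) = -157*((-11/8 + (-2 - 1)**2 - 10*(-2 - 1)) + 25) = -157*((-11/8 + (-3)**2 - 10*(-3)) + 25) = -157*((-11/8 + 9 + 30) + 25) = -157*(301/8 + 25) = -157*501/8 = -78657/8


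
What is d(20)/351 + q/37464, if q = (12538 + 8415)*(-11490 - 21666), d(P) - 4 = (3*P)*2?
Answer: -20320104661/1095822 ≈ -18543.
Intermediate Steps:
d(P) = 4 + 6*P (d(P) = 4 + (3*P)*2 = 4 + 6*P)
q = -694717668 (q = 20953*(-33156) = -694717668)
d(20)/351 + q/37464 = (4 + 6*20)/351 - 694717668/37464 = (4 + 120)*(1/351) - 694717668*1/37464 = 124*(1/351) - 57893139/3122 = 124/351 - 57893139/3122 = -20320104661/1095822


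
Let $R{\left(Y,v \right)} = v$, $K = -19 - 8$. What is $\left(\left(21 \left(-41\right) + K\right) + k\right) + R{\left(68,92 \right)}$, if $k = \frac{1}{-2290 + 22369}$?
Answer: $- \frac{15982883}{20079} \approx -796.0$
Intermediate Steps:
$K = -27$
$k = \frac{1}{20079} \approx 4.9803 \cdot 10^{-5}$
$\left(\left(21 \left(-41\right) + K\right) + k\right) + R{\left(68,92 \right)} = \left(\left(21 \left(-41\right) - 27\right) + \frac{1}{20079}\right) + 92 = \left(\left(-861 - 27\right) + \frac{1}{20079}\right) + 92 = \left(-888 + \frac{1}{20079}\right) + 92 = - \frac{17830151}{20079} + 92 = - \frac{15982883}{20079}$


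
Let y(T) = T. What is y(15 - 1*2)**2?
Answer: 169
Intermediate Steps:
y(15 - 1*2)**2 = (15 - 1*2)**2 = (15 - 2)**2 = 13**2 = 169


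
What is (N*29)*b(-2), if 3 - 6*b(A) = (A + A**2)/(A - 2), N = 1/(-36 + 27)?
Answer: -203/108 ≈ -1.8796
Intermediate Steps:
N = -1/9 (N = 1/(-9) = -1/9 ≈ -0.11111)
b(A) = 1/2 - (A + A**2)/(6*(-2 + A)) (b(A) = 1/2 - (A + A**2)/(6*(A - 2)) = 1/2 - (A + A**2)/(6*(-2 + A)))
(N*29)*b(-2) = (-1/9*29)*((-6 - 1*(-2)**2 + 2*(-2))/(6*(-2 - 2))) = -29*(-6 - 1*4 - 4)/(54*(-4)) = -29*(-1)*(-6 - 4 - 4)/(54*4) = -29*(-1)*(-14)/(54*4) = -29/9*7/12 = -203/108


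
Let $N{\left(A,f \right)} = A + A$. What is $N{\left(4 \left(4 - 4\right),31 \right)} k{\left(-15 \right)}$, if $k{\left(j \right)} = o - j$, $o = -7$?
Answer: $0$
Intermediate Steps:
$k{\left(j \right)} = -7 - j$
$N{\left(A,f \right)} = 2 A$
$N{\left(4 \left(4 - 4\right),31 \right)} k{\left(-15 \right)} = 2 \cdot 4 \left(4 - 4\right) \left(-7 - -15\right) = 2 \cdot 4 \cdot 0 \left(-7 + 15\right) = 2 \cdot 0 \cdot 8 = 0 \cdot 8 = 0$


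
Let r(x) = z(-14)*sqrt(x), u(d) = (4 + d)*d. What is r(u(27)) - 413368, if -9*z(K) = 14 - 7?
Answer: -413368 - 7*sqrt(93)/3 ≈ -4.1339e+5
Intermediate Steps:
u(d) = d*(4 + d)
z(K) = -7/9 (z(K) = -(14 - 7)/9 = -1/9*7 = -7/9)
r(x) = -7*sqrt(x)/9
r(u(27)) - 413368 = -7*3*sqrt(3)*sqrt(4 + 27)/9 - 413368 = -7*3*sqrt(93)/9 - 413368 = -7*sqrt(93)/3 - 413368 = -413368 - 7*sqrt(93)/3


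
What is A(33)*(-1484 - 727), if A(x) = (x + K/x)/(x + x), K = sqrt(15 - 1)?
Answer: -2211/2 - 67*sqrt(14)/66 ≈ -1109.3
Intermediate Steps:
K = sqrt(14) ≈ 3.7417
A(x) = (x + sqrt(14)/x)/(2*x) (A(x) = (x + sqrt(14)/x)/(x + x) = (x + sqrt(14)/x)/((2*x)) = (x + sqrt(14)/x)*(1/(2*x)) = (x + sqrt(14)/x)/(2*x))
A(33)*(-1484 - 727) = ((1/2)*(sqrt(14) + 33**2)/33**2)*(-1484 - 727) = ((1/2)*(1/1089)*(sqrt(14) + 1089))*(-2211) = ((1/2)*(1/1089)*(1089 + sqrt(14)))*(-2211) = (1/2 + sqrt(14)/2178)*(-2211) = -2211/2 - 67*sqrt(14)/66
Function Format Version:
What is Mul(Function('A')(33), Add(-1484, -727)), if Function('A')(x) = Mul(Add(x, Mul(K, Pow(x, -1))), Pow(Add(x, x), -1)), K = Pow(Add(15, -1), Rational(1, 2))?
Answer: Add(Rational(-2211, 2), Mul(Rational(-67, 66), Pow(14, Rational(1, 2)))) ≈ -1109.3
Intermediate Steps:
K = Pow(14, Rational(1, 2)) ≈ 3.7417
Function('A')(x) = Mul(Rational(1, 2), Pow(x, -1), Add(x, Mul(Pow(14, Rational(1, 2)), Pow(x, -1)))) (Function('A')(x) = Mul(Add(x, Mul(Pow(14, Rational(1, 2)), Pow(x, -1))), Pow(Add(x, x), -1)) = Mul(Add(x, Mul(Pow(14, Rational(1, 2)), Pow(x, -1))), Pow(Mul(2, x), -1)) = Mul(Add(x, Mul(Pow(14, Rational(1, 2)), Pow(x, -1))), Mul(Rational(1, 2), Pow(x, -1))) = Mul(Rational(1, 2), Pow(x, -1), Add(x, Mul(Pow(14, Rational(1, 2)), Pow(x, -1)))))
Mul(Function('A')(33), Add(-1484, -727)) = Mul(Mul(Rational(1, 2), Pow(33, -2), Add(Pow(14, Rational(1, 2)), Pow(33, 2))), Add(-1484, -727)) = Mul(Mul(Rational(1, 2), Rational(1, 1089), Add(Pow(14, Rational(1, 2)), 1089)), -2211) = Mul(Mul(Rational(1, 2), Rational(1, 1089), Add(1089, Pow(14, Rational(1, 2)))), -2211) = Mul(Add(Rational(1, 2), Mul(Rational(1, 2178), Pow(14, Rational(1, 2)))), -2211) = Add(Rational(-2211, 2), Mul(Rational(-67, 66), Pow(14, Rational(1, 2))))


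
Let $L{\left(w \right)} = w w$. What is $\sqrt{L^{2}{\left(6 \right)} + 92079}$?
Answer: $15 \sqrt{415} \approx 305.57$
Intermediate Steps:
$L{\left(w \right)} = w^{2}$
$\sqrt{L^{2}{\left(6 \right)} + 92079} = \sqrt{\left(6^{2}\right)^{2} + 92079} = \sqrt{36^{2} + 92079} = \sqrt{1296 + 92079} = \sqrt{93375} = 15 \sqrt{415}$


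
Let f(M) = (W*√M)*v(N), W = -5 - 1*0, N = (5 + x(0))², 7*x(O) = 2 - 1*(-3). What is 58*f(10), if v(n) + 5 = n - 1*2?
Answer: -364530*√10/49 ≈ -23525.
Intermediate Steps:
x(O) = 5/7 (x(O) = (2 - 1*(-3))/7 = (2 + 3)/7 = (⅐)*5 = 5/7)
N = 1600/49 (N = (5 + 5/7)² = (40/7)² = 1600/49 ≈ 32.653)
v(n) = -7 + n (v(n) = -5 + (n - 1*2) = -5 + (n - 2) = -5 + (-2 + n) = -7 + n)
W = -5 (W = -5 + 0 = -5)
f(M) = -6285*√M/49 (f(M) = (-5*√M)*(-7 + 1600/49) = -5*√M*(1257/49) = -6285*√M/49)
58*f(10) = 58*(-6285*√10/49) = -364530*√10/49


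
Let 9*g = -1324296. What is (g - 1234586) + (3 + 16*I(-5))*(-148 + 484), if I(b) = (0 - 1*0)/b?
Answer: -1380722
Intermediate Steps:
I(b) = 0 (I(b) = (0 + 0)/b = 0/b = 0)
g = -147144 (g = (⅑)*(-1324296) = -147144)
(g - 1234586) + (3 + 16*I(-5))*(-148 + 484) = (-147144 - 1234586) + (3 + 16*0)*(-148 + 484) = -1381730 + (3 + 0)*336 = -1381730 + 3*336 = -1381730 + 1008 = -1380722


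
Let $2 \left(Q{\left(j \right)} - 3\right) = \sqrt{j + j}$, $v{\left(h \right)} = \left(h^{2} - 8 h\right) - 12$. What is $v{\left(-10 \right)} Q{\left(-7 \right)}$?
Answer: $504 + 84 i \sqrt{14} \approx 504.0 + 314.3 i$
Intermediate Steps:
$v{\left(h \right)} = -12 + h^{2} - 8 h$
$Q{\left(j \right)} = 3 + \frac{\sqrt{2} \sqrt{j}}{2}$ ($Q{\left(j \right)} = 3 + \frac{\sqrt{j + j}}{2} = 3 + \frac{\sqrt{2 j}}{2} = 3 + \frac{\sqrt{2} \sqrt{j}}{2}$)
$v{\left(-10 \right)} Q{\left(-7 \right)} = \left(-12 + \left(-10\right)^{2} - -80\right) \left(3 + \frac{\sqrt{2} \sqrt{-7}}{2}\right) = \left(-12 + 100 + 80\right) \left(3 + \frac{\sqrt{2} i \sqrt{7}}{2}\right) = 168 \left(3 + \frac{i \sqrt{14}}{2}\right) = 504 + 84 i \sqrt{14}$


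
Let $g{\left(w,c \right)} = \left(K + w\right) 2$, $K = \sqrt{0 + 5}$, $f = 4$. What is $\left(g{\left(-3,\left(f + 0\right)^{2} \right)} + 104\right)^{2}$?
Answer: $9624 + 392 \sqrt{5} \approx 10501.0$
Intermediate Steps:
$K = \sqrt{5} \approx 2.2361$
$g{\left(w,c \right)} = 2 w + 2 \sqrt{5}$ ($g{\left(w,c \right)} = \left(\sqrt{5} + w\right) 2 = \left(w + \sqrt{5}\right) 2 = 2 w + 2 \sqrt{5}$)
$\left(g{\left(-3,\left(f + 0\right)^{2} \right)} + 104\right)^{2} = \left(\left(2 \left(-3\right) + 2 \sqrt{5}\right) + 104\right)^{2} = \left(\left(-6 + 2 \sqrt{5}\right) + 104\right)^{2} = \left(98 + 2 \sqrt{5}\right)^{2}$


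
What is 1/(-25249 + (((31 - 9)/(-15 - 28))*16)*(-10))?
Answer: -43/1082187 ≈ -3.9734e-5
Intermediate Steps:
1/(-25249 + (((31 - 9)/(-15 - 28))*16)*(-10)) = 1/(-25249 + ((22/(-43))*16)*(-10)) = 1/(-25249 + ((22*(-1/43))*16)*(-10)) = 1/(-25249 - 22/43*16*(-10)) = 1/(-25249 - 352/43*(-10)) = 1/(-25249 + 3520/43) = 1/(-1082187/43) = -43/1082187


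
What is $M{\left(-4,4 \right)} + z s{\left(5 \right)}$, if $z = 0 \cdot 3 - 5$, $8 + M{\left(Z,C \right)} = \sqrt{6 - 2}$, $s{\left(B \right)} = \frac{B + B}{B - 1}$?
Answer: $- \frac{37}{2} \approx -18.5$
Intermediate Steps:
$s{\left(B \right)} = \frac{2 B}{-1 + B}$
$M{\left(Z,C \right)} = -6$ ($M{\left(Z,C \right)} = -8 + \sqrt{6 - 2} = -8 + \sqrt{4} = -8 + 2 = -6$)
$z = -5$ ($z = 0 - 5 = -5$)
$M{\left(-4,4 \right)} + z s{\left(5 \right)} = -6 - 5 \cdot 2 \cdot 5 \frac{1}{-1 + 5} = -6 - 5 \cdot 2 \cdot 5 \cdot \frac{1}{4} = -6 - \frac{25}{2} = - \frac{37}{2}$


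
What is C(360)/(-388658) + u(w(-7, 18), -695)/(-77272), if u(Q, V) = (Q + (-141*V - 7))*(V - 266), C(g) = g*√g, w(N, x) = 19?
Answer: 7244979/5944 - 1080*√10/194329 ≈ 1218.9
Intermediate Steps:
C(g) = g^(3/2)
u(Q, V) = (-266 + V)*(-7 + Q - 141*V) (u(Q, V) = (Q + (-7 - 141*V))*(-266 + V) = (-7 + Q - 141*V)*(-266 + V) = (-266 + V)*(-7 + Q - 141*V))
C(360)/(-388658) + u(w(-7, 18), -695)/(-77272) = 360^(3/2)/(-388658) + (1862 - 266*19 - 141*(-695)² + 37499*(-695) + 19*(-695))/(-77272) = (2160*√10)*(-1/388658) + (1862 - 5054 - 141*483025 - 26061805 - 13205)*(-1/77272) = -1080*√10/194329 + (1862 - 5054 - 68106525 - 26061805 - 13205)*(-1/77272) = -1080*√10/194329 - 94184727*(-1/77272) = -1080*√10/194329 + 7244979/5944 = 7244979/5944 - 1080*√10/194329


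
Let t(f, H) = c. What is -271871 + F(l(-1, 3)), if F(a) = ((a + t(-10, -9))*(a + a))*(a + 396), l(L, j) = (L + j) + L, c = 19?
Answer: -255991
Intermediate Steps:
t(f, H) = 19
l(L, j) = j + 2*L
F(a) = 2*a*(19 + a)*(396 + a) (F(a) = ((a + 19)*(a + a))*(a + 396) = ((19 + a)*(2*a))*(396 + a) = (2*a*(19 + a))*(396 + a) = 2*a*(19 + a)*(396 + a))
-271871 + F(l(-1, 3)) = -271871 + 2*(3 + 2*(-1))*(7524 + (3 + 2*(-1))**2 + 415*(3 + 2*(-1))) = -271871 + 2*(3 - 2)*(7524 + (3 - 2)**2 + 415*(3 - 2)) = -271871 + 2*1*(7524 + 1**2 + 415*1) = -271871 + 2*1*(7524 + 1 + 415) = -271871 + 2*1*7940 = -271871 + 15880 = -255991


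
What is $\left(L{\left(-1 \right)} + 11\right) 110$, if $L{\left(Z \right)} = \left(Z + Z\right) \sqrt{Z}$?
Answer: $1210 - 220 i \approx 1210.0 - 220.0 i$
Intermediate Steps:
$L{\left(Z \right)} = 2 Z^{\frac{3}{2}}$ ($L{\left(Z \right)} = 2 Z \sqrt{Z} = 2 Z^{\frac{3}{2}}$)
$\left(L{\left(-1 \right)} + 11\right) 110 = \left(2 \left(-1\right)^{\frac{3}{2}} + 11\right) 110 = \left(2 \left(- i\right) + 11\right) 110 = \left(- 2 i + 11\right) 110 = \left(11 - 2 i\right) 110 = 1210 - 220 i$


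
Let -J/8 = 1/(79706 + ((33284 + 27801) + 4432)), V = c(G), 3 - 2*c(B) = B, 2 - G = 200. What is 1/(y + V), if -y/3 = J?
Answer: 290446/29189871 ≈ 0.0099502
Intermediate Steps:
G = -198 (G = 2 - 1*200 = 2 - 200 = -198)
c(B) = 3/2 - B/2
V = 201/2 (V = 3/2 - ½*(-198) = 3/2 + 99 = 201/2 ≈ 100.50)
J = -8/145223 (J = -8/(79706 + ((33284 + 27801) + 4432)) = -8/(79706 + (61085 + 4432)) = -8/(79706 + 65517) = -8/145223 ≈ -5.5088e-5)
y = 24/145223 (y = -3*(-8/145223) = 24/145223 ≈ 0.00016526)
1/(y + V) = 1/(24/145223 + 201/2) = 1/(29189871/290446) = 290446/29189871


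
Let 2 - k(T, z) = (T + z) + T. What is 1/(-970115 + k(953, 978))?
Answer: -1/972997 ≈ -1.0278e-6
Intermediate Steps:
k(T, z) = 2 - z - 2*T (k(T, z) = 2 - ((T + z) + T) = 2 - (z + 2*T) = 2 + (-z - 2*T) = 2 - z - 2*T)
1/(-970115 + k(953, 978)) = 1/(-970115 + (2 - 1*978 - 2*953)) = 1/(-970115 + (2 - 978 - 1906)) = 1/(-970115 - 2882) = 1/(-972997) = -1/972997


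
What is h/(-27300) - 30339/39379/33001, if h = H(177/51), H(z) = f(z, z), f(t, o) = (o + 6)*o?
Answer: -1797679523203/1464718723770900 ≈ -0.0012273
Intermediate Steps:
f(t, o) = o*(6 + o) (f(t, o) = (6 + o)*o = o*(6 + o))
H(z) = z*(6 + z)
h = 9499/289 (h = (177/51)*(6 + 177/51) = (177*(1/51))*(6 + 177*(1/51)) = 59*(6 + 59/17)/17 = (59/17)*(161/17) = 9499/289 ≈ 32.869)
h/(-27300) - 30339/39379/33001 = (9499/289)/(-27300) - 30339/39379/33001 = (9499/289)*(-1/27300) - 30339*1/39379*(1/33001) = -1357/1127100 - 30339/39379*1/33001 = -1357/1127100 - 30339/1299546379 = -1797679523203/1464718723770900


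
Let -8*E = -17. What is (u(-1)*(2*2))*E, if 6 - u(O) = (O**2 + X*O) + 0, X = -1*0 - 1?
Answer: 34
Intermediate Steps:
E = 17/8 (E = -1/8*(-17) = 17/8 ≈ 2.1250)
X = -1 (X = 0 - 1 = -1)
u(O) = 6 + O - O**2 (u(O) = 6 - ((O**2 - O) + 0) = 6 - (O**2 - O) = 6 + (O - O**2) = 6 + O - O**2)
(u(-1)*(2*2))*E = ((6 - 1 - 1*(-1)**2)*(2*2))*(17/8) = ((6 - 1 - 1*1)*4)*(17/8) = ((6 - 1 - 1)*4)*(17/8) = (4*4)*(17/8) = 16*(17/8) = 34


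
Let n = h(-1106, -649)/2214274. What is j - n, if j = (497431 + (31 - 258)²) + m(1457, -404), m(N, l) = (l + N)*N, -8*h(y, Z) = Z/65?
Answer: 2398621433308231/1151422480 ≈ 2.0832e+6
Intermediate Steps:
h(y, Z) = -Z/520 (h(y, Z) = -Z/(8*65) = -Z/520)
m(N, l) = N*(N + l) (m(N, l) = (N + l)*N = N*(N + l))
n = 649/1151422480 (n = -1/520*(-649)/2214274 = (649/520)*(1/2214274) = 649/1151422480 ≈ 5.6365e-7)
j = 2083181 (j = (497431 + (31 - 258)²) + 1457*(1457 - 404) = (497431 + (-227)²) + 1457*1053 = (497431 + 51529) + 1534221 = 548960 + 1534221 = 2083181)
j - n = 2083181 - 1*649/1151422480 = 2083181 - 649/1151422480 = 2398621433308231/1151422480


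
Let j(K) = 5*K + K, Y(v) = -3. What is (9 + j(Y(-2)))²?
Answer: 81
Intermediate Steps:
j(K) = 6*K
(9 + j(Y(-2)))² = (9 + 6*(-3))² = (9 - 18)² = (-9)² = 81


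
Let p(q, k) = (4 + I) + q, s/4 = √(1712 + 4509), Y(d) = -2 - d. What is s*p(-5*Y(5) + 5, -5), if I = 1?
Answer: 180*√6221 ≈ 14197.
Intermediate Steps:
s = 4*√6221 (s = 4*√(1712 + 4509) = 4*√6221 ≈ 315.49)
p(q, k) = 5 + q (p(q, k) = (4 + 1) + q = 5 + q)
s*p(-5*Y(5) + 5, -5) = (4*√6221)*(5 + (-5*(-2 - 1*5) + 5)) = (4*√6221)*(5 + (-5*(-2 - 5) + 5)) = (4*√6221)*(5 + (-5*(-7) + 5)) = (4*√6221)*(5 + (35 + 5)) = (4*√6221)*(5 + 40) = (4*√6221)*45 = 180*√6221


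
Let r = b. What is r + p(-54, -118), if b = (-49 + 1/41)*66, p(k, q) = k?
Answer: -134742/41 ≈ -3286.4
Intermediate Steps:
b = -132528/41 (b = (-49 + 1/41)*66 = -2008/41*66 = -132528/41 ≈ -3232.4)
r = -132528/41 ≈ -3232.4
r + p(-54, -118) = -132528/41 - 54 = -134742/41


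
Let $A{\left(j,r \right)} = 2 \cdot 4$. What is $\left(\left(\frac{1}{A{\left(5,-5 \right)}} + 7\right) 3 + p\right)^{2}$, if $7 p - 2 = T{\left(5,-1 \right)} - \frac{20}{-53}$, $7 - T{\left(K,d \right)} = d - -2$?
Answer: $\frac{4488062049}{8809024} \approx 509.48$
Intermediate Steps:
$A{\left(j,r \right)} = 8$
$T{\left(K,d \right)} = 5 - d$ ($T{\left(K,d \right)} = 7 - \left(d - -2\right) = 7 - \left(d + 2\right) = 7 - \left(2 + d\right) = 5 - d$)
$p = \frac{444}{371}$ ($p = \frac{2}{7} + \frac{\left(5 - -1\right) - \frac{20}{-53}}{7} = \frac{2}{7} + \frac{\left(5 + 1\right) - - \frac{20}{53}}{7} = \frac{2}{7} + \frac{6 + \frac{20}{53}}{7} = \frac{2}{7} + \frac{1}{7} \cdot \frac{338}{53} = \frac{2}{7} + \frac{338}{371} = \frac{444}{371} \approx 1.1968$)
$\left(\left(\frac{1}{A{\left(5,-5 \right)}} + 7\right) 3 + p\right)^{2} = \left(\left(\frac{1}{8} + 7\right) 3 + \frac{444}{371}\right)^{2} = \left(\frac{57}{8} \cdot 3 + \frac{444}{371}\right)^{2} = \left(\frac{171}{8} + \frac{444}{371}\right)^{2} = \left(\frac{66993}{2968}\right)^{2} = \frac{4488062049}{8809024}$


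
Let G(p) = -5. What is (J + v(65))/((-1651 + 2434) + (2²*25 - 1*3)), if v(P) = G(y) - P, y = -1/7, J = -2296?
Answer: -1183/440 ≈ -2.6886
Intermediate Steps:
y = -⅐ (y = -1*⅐ = -⅐ ≈ -0.14286)
v(P) = -5 - P
(J + v(65))/((-1651 + 2434) + (2²*25 - 1*3)) = (-2296 + (-5 - 1*65))/((-1651 + 2434) + (2²*25 - 1*3)) = (-2296 + (-5 - 65))/(783 + (4*25 - 3)) = (-2296 - 70)/(783 + (100 - 3)) = -2366/(783 + 97) = -2366/880 = -2366*1/880 = -1183/440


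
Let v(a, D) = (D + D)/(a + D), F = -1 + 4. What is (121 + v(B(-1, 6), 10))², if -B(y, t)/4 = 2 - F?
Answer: 734449/49 ≈ 14989.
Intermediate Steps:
F = 3
B(y, t) = 4 (B(y, t) = -4*(2 - 1*3) = -4*(2 - 3) = -4*(-1) = 4)
v(a, D) = 2*D/(D + a) (v(a, D) = (2*D)/(D + a) = 2*D/(D + a))
(121 + v(B(-1, 6), 10))² = (121 + 2*10/(10 + 4))² = (121 + 2*10/14)² = (121 + 2*10*(1/14))² = (121 + 10/7)² = (857/7)² = 734449/49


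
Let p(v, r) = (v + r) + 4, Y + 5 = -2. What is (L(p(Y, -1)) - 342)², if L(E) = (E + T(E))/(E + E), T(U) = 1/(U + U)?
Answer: 477641025/4096 ≈ 1.1661e+5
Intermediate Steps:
T(U) = 1/(2*U)
Y = -7 (Y = -5 - 2 = -7)
p(v, r) = 4 + r + v (p(v, r) = (r + v) + 4 = 4 + r + v)
L(E) = (E + 1/(2*E))/(2*E) (L(E) = (E + 1/(2*E))/(E + E) = (E + 1/(2*E))/((2*E)) = (E + 1/(2*E))*(1/(2*E)) = (E + 1/(2*E))/(2*E))
(L(p(Y, -1)) - 342)² = ((½ + 1/(4*(4 - 1 - 7)²)) - 342)² = ((½ + (¼)/(-4)²) - 342)² = ((½ + (¼)*(1/16)) - 342)² = ((½ + 1/64) - 342)² = (33/64 - 342)² = (-21855/64)² = 477641025/4096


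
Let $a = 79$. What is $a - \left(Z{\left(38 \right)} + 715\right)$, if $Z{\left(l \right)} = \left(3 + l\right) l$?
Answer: $-2194$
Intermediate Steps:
$Z{\left(l \right)} = l \left(3 + l\right)$
$a - \left(Z{\left(38 \right)} + 715\right) = 79 - \left(38 \left(3 + 38\right) + 715\right) = 79 - \left(38 \cdot 41 + 715\right) = 79 - \left(1558 + 715\right) = 79 - 2273 = -2194$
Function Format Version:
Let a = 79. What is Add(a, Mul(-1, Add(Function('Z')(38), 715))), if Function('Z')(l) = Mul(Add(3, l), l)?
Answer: -2194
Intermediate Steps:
Function('Z')(l) = Mul(l, Add(3, l))
Add(a, Mul(-1, Add(Function('Z')(38), 715))) = Add(79, Mul(-1, Add(Mul(38, Add(3, 38)), 715))) = Add(79, Mul(-1, Add(Mul(38, 41), 715))) = Add(79, Mul(-1, Add(1558, 715))) = Add(79, Mul(-1, 2273)) = Add(79, -2273) = -2194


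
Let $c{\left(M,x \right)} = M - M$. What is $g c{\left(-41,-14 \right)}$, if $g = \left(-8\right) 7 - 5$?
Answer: $0$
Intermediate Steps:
$c{\left(M,x \right)} = 0$
$g = -61$ ($g = -56 - 5 = -61$)
$g c{\left(-41,-14 \right)} = \left(-61\right) 0 = 0$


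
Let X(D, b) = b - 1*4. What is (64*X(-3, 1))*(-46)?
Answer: 8832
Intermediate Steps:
X(D, b) = -4 + b (X(D, b) = b - 4 = -4 + b)
(64*X(-3, 1))*(-46) = (64*(-4 + 1))*(-46) = (64*(-3))*(-46) = -192*(-46) = 8832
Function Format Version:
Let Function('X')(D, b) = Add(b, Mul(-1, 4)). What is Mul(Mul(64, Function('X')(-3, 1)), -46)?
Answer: 8832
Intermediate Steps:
Function('X')(D, b) = Add(-4, b) (Function('X')(D, b) = Add(b, -4) = Add(-4, b))
Mul(Mul(64, Function('X')(-3, 1)), -46) = Mul(Mul(64, Add(-4, 1)), -46) = Mul(Mul(64, -3), -46) = Mul(-192, -46) = 8832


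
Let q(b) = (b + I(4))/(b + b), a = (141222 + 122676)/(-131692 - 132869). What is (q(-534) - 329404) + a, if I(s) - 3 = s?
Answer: -31024540258403/94183716 ≈ -3.2940e+5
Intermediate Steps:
I(s) = 3 + s
a = -87966/88187 (a = 263898/(-264561) = 263898*(-1/264561) = -87966/88187 ≈ -0.99749)
q(b) = (7 + b)/(2*b) (q(b) = (b + (3 + 4))/(b + b) = (b + 7)/((2*b)) = (7 + b)*(1/(2*b)) = (7 + b)/(2*b))
(q(-534) - 329404) + a = ((1/2)*(7 - 534)/(-534) - 329404) - 87966/88187 = ((1/2)*(-1/534)*(-527) - 329404) - 87966/88187 = (527/1068 - 329404) - 87966/88187 = -351802945/1068 - 87966/88187 = -31024540258403/94183716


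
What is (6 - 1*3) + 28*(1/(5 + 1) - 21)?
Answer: -1741/3 ≈ -580.33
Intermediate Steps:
(6 - 1*3) + 28*(1/(5 + 1) - 21) = (6 - 3) + 28*(1/6 - 21) = 3 + 28*(⅙ - 21) = 3 + 28*(-125/6) = 3 - 1750/3 = -1741/3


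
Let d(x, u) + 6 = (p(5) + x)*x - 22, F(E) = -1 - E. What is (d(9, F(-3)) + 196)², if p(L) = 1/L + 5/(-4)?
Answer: 22953681/400 ≈ 57384.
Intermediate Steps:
p(L) = -5/4 + 1/L (p(L) = 1/L + 5*(-¼) = 1/L - 5/4 = -5/4 + 1/L)
d(x, u) = -28 + x*(-21/20 + x) (d(x, u) = -6 + (((-5/4 + 1/5) + x)*x - 22) = -6 + (((-5/4 + ⅕) + x)*x - 22) = -6 + ((-21/20 + x)*x - 22) = -6 + (x*(-21/20 + x) - 22) = -6 + (-22 + x*(-21/20 + x)) = -28 + x*(-21/20 + x))
(d(9, F(-3)) + 196)² = ((-28 + 9² - 21/20*9) + 196)² = ((-28 + 81 - 189/20) + 196)² = (871/20 + 196)² = (4791/20)² = 22953681/400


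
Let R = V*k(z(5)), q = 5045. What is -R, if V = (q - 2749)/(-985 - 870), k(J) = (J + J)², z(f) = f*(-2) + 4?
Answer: 47232/265 ≈ 178.23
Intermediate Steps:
z(f) = 4 - 2*f (z(f) = -2*f + 4 = 4 - 2*f)
k(J) = 4*J² (k(J) = (2*J)² = 4*J²)
V = -328/265 (V = (5045 - 2749)/(-985 - 870) = 2296/(-1855) = 2296*(-1/1855) = -328/265 ≈ -1.2377)
R = -47232/265 (R = -1312*(4 - 2*5)²/265 = -1312*(4 - 10)²/265 = -1312*(-6)²/265 = -1312*36/265 = -328/265*144 = -47232/265 ≈ -178.23)
-R = -1*(-47232/265) = 47232/265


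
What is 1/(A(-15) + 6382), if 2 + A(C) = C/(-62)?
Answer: 62/395575 ≈ 0.00015673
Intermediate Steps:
A(C) = -2 - C/62 (A(C) = -2 + C/(-62) = -2 + C*(-1/62) = -2 - C/62)
1/(A(-15) + 6382) = 1/((-2 - 1/62*(-15)) + 6382) = 1/((-2 + 15/62) + 6382) = 1/(-109/62 + 6382) = 1/(395575/62) = 62/395575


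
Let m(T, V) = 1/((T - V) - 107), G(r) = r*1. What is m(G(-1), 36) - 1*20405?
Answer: -2938321/144 ≈ -20405.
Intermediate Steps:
G(r) = r
m(T, V) = 1/(-107 + T - V)
m(G(-1), 36) - 1*20405 = 1/(-107 - 1 - 1*36) - 1*20405 = 1/(-107 - 1 - 36) - 20405 = 1/(-144) - 20405 = -1/144 - 20405 = -2938321/144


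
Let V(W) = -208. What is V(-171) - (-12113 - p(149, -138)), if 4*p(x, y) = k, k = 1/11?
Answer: 523821/44 ≈ 11905.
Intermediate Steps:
k = 1/11 ≈ 0.090909
p(x, y) = 1/44 (p(x, y) = (1/4)*(1/11) = 1/44)
V(-171) - (-12113 - p(149, -138)) = -208 - (-12113 - 1*1/44) = -208 - (-12113 - 1/44) = -208 - 1*(-532973/44) = -208 + 532973/44 = 523821/44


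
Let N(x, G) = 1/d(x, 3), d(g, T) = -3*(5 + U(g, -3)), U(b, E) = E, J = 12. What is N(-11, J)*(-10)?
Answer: 5/3 ≈ 1.6667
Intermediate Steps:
d(g, T) = -6 (d(g, T) = -3*(5 - 3) = -3*2 = -6)
N(x, G) = -1/6 (N(x, G) = 1/(-6) = -1/6)
N(-11, J)*(-10) = -1/6*(-10) = 5/3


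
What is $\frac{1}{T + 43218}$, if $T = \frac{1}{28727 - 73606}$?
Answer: $\frac{44879}{1939580621} \approx 2.3139 \cdot 10^{-5}$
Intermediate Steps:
$T = - \frac{1}{44879}$ ($T = \frac{1}{-44879} = - \frac{1}{44879} \approx -2.2282 \cdot 10^{-5}$)
$\frac{1}{T + 43218} = \frac{1}{- \frac{1}{44879} + 43218} = \frac{1}{\frac{1939580621}{44879}} = \frac{44879}{1939580621}$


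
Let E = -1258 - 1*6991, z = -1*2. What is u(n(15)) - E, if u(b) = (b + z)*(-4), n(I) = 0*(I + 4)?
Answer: 8257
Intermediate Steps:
z = -2
n(I) = 0 (n(I) = 0*(4 + I) = 0)
u(b) = 8 - 4*b (u(b) = (b - 2)*(-4) = (-2 + b)*(-4) = 8 - 4*b)
E = -8249 (E = -1258 - 6991 = -8249)
u(n(15)) - E = (8 - 4*0) - 1*(-8249) = (8 + 0) + 8249 = 8 + 8249 = 8257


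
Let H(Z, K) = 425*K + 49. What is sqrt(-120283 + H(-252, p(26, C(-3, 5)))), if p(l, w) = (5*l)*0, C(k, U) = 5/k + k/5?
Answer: I*sqrt(120234) ≈ 346.75*I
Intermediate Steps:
C(k, U) = 5/k + k/5 (C(k, U) = 5/k + k*(1/5) = 5/k + k/5)
p(l, w) = 0
H(Z, K) = 49 + 425*K
sqrt(-120283 + H(-252, p(26, C(-3, 5)))) = sqrt(-120283 + (49 + 425*0)) = sqrt(-120283 + (49 + 0)) = sqrt(-120283 + 49) = sqrt(-120234) = I*sqrt(120234)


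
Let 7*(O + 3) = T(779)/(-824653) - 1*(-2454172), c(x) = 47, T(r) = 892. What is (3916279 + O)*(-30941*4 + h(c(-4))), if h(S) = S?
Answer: -3047251351807013340/5772571 ≈ -5.2788e+11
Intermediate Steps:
O = 2023822983711/5772571 (O = -3 + (892/(-824653) - 1*(-2454172))/7 = -3 + (892*(-1/824653) + 2454172)/7 = -3 + (-892/824653 + 2454172)/7 = -3 + (⅐)*(2023840301424/824653) = -3 + 2023840301424/5772571 = 2023822983711/5772571 ≈ 3.5059e+5)
(3916279 + O)*(-30941*4 + h(c(-4))) = (3916279 + 2023822983711/5772571)*(-30941*4 + 47) = 24630821567020*(-123764 + 47)/5772571 = (24630821567020/5772571)*(-123717) = -3047251351807013340/5772571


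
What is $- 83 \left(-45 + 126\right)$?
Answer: $-6723$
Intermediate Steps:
$- 83 \left(-45 + 126\right) = \left(-83\right) 81 = -6723$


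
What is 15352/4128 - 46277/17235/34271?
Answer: 8786464927/2362642740 ≈ 3.7189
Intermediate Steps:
15352/4128 - 46277/17235/34271 = 15352*(1/4128) - 46277*1/17235*(1/34271) = 1919/516 - 46277/17235*1/34271 = 1919/516 - 46277/590660685 = 8786464927/2362642740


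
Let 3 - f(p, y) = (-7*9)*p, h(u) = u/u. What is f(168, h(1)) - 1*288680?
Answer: -278093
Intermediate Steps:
h(u) = 1
f(p, y) = 3 + 63*p (f(p, y) = 3 - (-7*9)*p = 3 - (-63)*p = 3 + 63*p)
f(168, h(1)) - 1*288680 = (3 + 63*168) - 1*288680 = (3 + 10584) - 288680 = 10587 - 288680 = -278093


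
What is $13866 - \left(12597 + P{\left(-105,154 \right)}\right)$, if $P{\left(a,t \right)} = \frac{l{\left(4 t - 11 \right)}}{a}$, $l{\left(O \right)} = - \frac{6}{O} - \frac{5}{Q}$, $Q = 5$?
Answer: $\frac{80612614}{63525} \approx 1269.0$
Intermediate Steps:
$l{\left(O \right)} = -1 - \frac{6}{O}$ ($l{\left(O \right)} = - \frac{6}{O} - \frac{5}{5} = - \frac{6}{O} - 1 = -1 - \frac{6}{O}$)
$P{\left(a,t \right)} = \frac{5 - 4 t}{a \left(-11 + 4 t\right)}$ ($P{\left(a,t \right)} = \frac{\frac{1}{4 t - 11} \left(-6 - \left(4 t - 11\right)\right)}{a} = \frac{\frac{1}{-11 + 4 t} \left(-6 - \left(-11 + 4 t\right)\right)}{a} = \frac{\frac{1}{-11 + 4 t} \left(5 - 4 t\right)}{a} = \frac{5 - 4 t}{a \left(-11 + 4 t\right)}$)
$13866 - \left(12597 + P{\left(-105,154 \right)}\right) = 13866 - \left(12597 + \frac{5 - 616}{\left(-105\right) \left(-11 + 4 \cdot 154\right)}\right) = 13866 - \left(12597 - \frac{5 - 616}{105 \left(-11 + 616\right)}\right) = 13866 - \left(12597 - \frac{1}{105} \cdot \frac{1}{605} \left(-611\right)\right) = 13866 - \left(12597 - \frac{1}{63525} \left(-611\right)\right) = 13866 - \left(12597 + \frac{611}{63525}\right) = 13866 - \frac{800225036}{63525} = \frac{80612614}{63525}$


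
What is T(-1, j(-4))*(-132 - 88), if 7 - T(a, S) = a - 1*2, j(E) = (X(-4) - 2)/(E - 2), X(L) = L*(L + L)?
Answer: -2200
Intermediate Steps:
X(L) = 2*L² (X(L) = L*(2*L) = 2*L²)
j(E) = 30/(-2 + E) (j(E) = (2*(-4)² - 2)/(E - 2) = (2*16 - 2)/(-2 + E) = (32 - 2)/(-2 + E) = 30/(-2 + E))
T(a, S) = 9 - a (T(a, S) = 7 - (a - 1*2) = 7 - (a - 2) = 7 - (-2 + a) = 7 + (2 - a) = 9 - a)
T(-1, j(-4))*(-132 - 88) = (9 - 1*(-1))*(-132 - 88) = (9 + 1)*(-220) = 10*(-220) = -2200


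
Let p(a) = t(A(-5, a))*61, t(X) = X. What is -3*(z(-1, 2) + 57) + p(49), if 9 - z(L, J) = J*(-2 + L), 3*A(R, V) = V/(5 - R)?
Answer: -3491/30 ≈ -116.37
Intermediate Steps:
A(R, V) = V/(3*(5 - R)) (A(R, V) = (V/(5 - R))/3 = V/(3*(5 - R)))
z(L, J) = 9 - J*(-2 + L)
p(a) = 61*a/30 (p(a) = -a/(-15 + 3*(-5))*61 = -a/(-15 - 15)*61 = -1*a/(-30)*61 = -1*a*(-1/30)*61 = (a/30)*61 = 61*a/30)
-3*(z(-1, 2) + 57) + p(49) = -3*((9 + 2*2 - 1*2*(-1)) + 57) + (61/30)*49 = -3*((9 + 4 + 2) + 57) + 2989/30 = -3*(15 + 57) + 2989/30 = -3*72 + 2989/30 = -216 + 2989/30 = -3491/30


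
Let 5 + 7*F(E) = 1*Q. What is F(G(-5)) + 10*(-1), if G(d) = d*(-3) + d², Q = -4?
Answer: -79/7 ≈ -11.286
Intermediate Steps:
G(d) = d² - 3*d (G(d) = -3*d + d² = d² - 3*d)
F(E) = -9/7 (F(E) = -5/7 + (1*(-4))/7 = -5/7 + (⅐)*(-4) = -5/7 - 4/7 = -9/7)
F(G(-5)) + 10*(-1) = -9/7 + 10*(-1) = -9/7 - 10 = -79/7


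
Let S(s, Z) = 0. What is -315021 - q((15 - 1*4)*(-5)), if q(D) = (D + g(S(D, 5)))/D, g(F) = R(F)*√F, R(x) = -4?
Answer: -315022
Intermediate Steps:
g(F) = -4*√F
q(D) = 1 (q(D) = (D - 4*√0)/D = (D - 4*0)/D = (D + 0)/D = D/D = 1)
-315021 - q((15 - 1*4)*(-5)) = -315021 - 1*1 = -315021 - 1 = -315022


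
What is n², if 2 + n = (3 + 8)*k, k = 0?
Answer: 4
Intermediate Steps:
n = -2 (n = -2 + (3 + 8)*0 = -2 + 11*0 = -2 + 0 = -2)
n² = (-2)² = 4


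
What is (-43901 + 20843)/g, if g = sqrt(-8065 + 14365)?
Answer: -549*sqrt(7)/5 ≈ -290.50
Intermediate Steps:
g = 30*sqrt(7) (g = sqrt(6300) = 30*sqrt(7) ≈ 79.373)
(-43901 + 20843)/g = (-43901 + 20843)/((30*sqrt(7))) = -549*sqrt(7)/5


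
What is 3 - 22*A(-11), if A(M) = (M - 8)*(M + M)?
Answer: -9193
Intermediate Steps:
A(M) = 2*M*(-8 + M) (A(M) = (-8 + M)*(2*M) = 2*M*(-8 + M))
3 - 22*A(-11) = 3 - 44*(-11)*(-8 - 11) = 3 - 44*(-11)*(-19) = 3 - 22*418 = 3 - 9196 = -9193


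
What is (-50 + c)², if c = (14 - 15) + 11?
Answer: 1600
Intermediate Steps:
c = 10 (c = -1 + 11 = 10)
(-50 + c)² = (-50 + 10)² = (-40)² = 1600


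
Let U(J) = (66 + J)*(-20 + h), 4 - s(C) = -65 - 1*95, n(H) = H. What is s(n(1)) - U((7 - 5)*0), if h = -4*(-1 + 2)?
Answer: 1748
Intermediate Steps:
h = -4 (h = -4*1 = -4)
s(C) = 164 (s(C) = 4 - (-65 - 1*95) = 4 - (-65 - 95) = 4 - 1*(-160) = 4 + 160 = 164)
U(J) = -1584 - 24*J (U(J) = (66 + J)*(-20 - 4) = (66 + J)*(-24) = -1584 - 24*J)
s(n(1)) - U((7 - 5)*0) = 164 - (-1584 - 24*(7 - 5)*0) = 164 - (-1584 - 48*0) = 164 - (-1584 - 24*0) = 164 - (-1584 + 0) = 164 - 1*(-1584) = 164 + 1584 = 1748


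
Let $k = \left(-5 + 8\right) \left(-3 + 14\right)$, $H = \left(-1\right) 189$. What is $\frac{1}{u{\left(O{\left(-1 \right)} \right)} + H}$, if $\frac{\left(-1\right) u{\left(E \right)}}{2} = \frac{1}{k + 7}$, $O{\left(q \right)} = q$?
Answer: $- \frac{20}{3781} \approx -0.0052896$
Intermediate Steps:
$H = -189$
$k = 33$ ($k = 3 \cdot 11 = 33$)
$u{\left(E \right)} = - \frac{1}{20}$ ($u{\left(E \right)} = - \frac{2}{33 + 7} = - \frac{2}{40} = \left(-2\right) \frac{1}{40} = - \frac{1}{20}$)
$\frac{1}{u{\left(O{\left(-1 \right)} \right)} + H} = \frac{1}{- \frac{1}{20} - 189} = \frac{1}{- \frac{3781}{20}} = - \frac{20}{3781}$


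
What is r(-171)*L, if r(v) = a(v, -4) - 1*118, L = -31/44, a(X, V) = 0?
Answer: 1829/22 ≈ 83.136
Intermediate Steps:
L = -31/44 (L = -31*1/44 = -31/44 ≈ -0.70455)
r(v) = -118 (r(v) = 0 - 1*118 = 0 - 118 = -118)
r(-171)*L = -118*(-31/44) = 1829/22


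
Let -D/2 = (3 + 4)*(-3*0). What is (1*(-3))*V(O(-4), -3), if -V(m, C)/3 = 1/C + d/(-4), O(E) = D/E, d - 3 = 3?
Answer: -33/2 ≈ -16.500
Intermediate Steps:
d = 6 (d = 3 + 3 = 6)
D = 0 (D = -2*(3 + 4)*(-3*0) = -14*0 = -2*0 = 0)
O(E) = 0 (O(E) = 0/E = 0)
V(m, C) = 9/2 - 3/C (V(m, C) = -3*(1/C + 6/(-4)) = -3*(1/C + 6*(-1/4)) = -3*(1/C - 3/2) = -3*(-3/2 + 1/C) = 9/2 - 3/C)
(1*(-3))*V(O(-4), -3) = (1*(-3))*(9/2 - 3/(-3)) = -3*(9/2 - 3*(-1/3)) = -3*(9/2 + 1) = -3*11/2 = -33/2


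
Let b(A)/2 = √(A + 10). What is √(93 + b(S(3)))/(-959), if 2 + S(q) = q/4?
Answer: -√(93 + √35)/959 ≈ -0.010371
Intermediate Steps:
S(q) = -2 + q/4
b(A) = 2*√(10 + A) (b(A) = 2*√(A + 10) = 2*√(10 + A))
√(93 + b(S(3)))/(-959) = √(93 + 2*√(10 + (-2 + (¼)*3)))/(-959) = √(93 + 2*√(10 + (-2 + ¾)))*(-1/959) = √(93 + 2*√(10 - 5/4))*(-1/959) = √(93 + 2*√(35/4))*(-1/959) = √(93 + 2*(√35/2))*(-1/959) = √(93 + √35)*(-1/959) = -√(93 + √35)/959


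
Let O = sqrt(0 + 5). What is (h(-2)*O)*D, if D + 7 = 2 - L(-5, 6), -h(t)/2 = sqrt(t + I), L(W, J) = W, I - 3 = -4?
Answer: 0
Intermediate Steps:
I = -1 (I = 3 - 4 = -1)
h(t) = -2*sqrt(-1 + t) (h(t) = -2*sqrt(t - 1) = -2*sqrt(-1 + t))
D = 0 (D = -7 + (2 - 1*(-5)) = -7 + (2 + 5) = -7 + 7 = 0)
O = sqrt(5) ≈ 2.2361
(h(-2)*O)*D = ((-2*sqrt(-1 - 2))*sqrt(5))*0 = ((-2*I*sqrt(3))*sqrt(5))*0 = -2*I*sqrt(15)*0 = 0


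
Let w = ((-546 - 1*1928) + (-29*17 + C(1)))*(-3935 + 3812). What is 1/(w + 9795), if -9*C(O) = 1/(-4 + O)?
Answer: 9/3372583 ≈ 2.6686e-6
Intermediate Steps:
C(O) = -1/(9*(-4 + O))
w = 3284428/9 (w = ((-546 - 1*1928) + (-29*17 - 1/(-36 + 9*1)))*(-3935 + 3812) = ((-546 - 1928) + (-493 - 1/(-36 + 9)))*(-123) = (-2474 + (-493 - 1/(-27)))*(-123) = (-2474 + (-493 - 1*(-1/27)))*(-123) = (-2474 + (-493 + 1/27))*(-123) = (-2474 - 13310/27)*(-123) = -80108/27*(-123) = 3284428/9 ≈ 3.6494e+5)
1/(w + 9795) = 1/(3284428/9 + 9795) = 1/(3372583/9) = 9/3372583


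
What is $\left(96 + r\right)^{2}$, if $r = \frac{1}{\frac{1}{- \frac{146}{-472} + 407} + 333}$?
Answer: $\frac{9443591933856213961}{1024631201239321} \approx 9216.6$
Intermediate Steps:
$r = \frac{96125}{32009861}$ ($r = \frac{1}{\frac{1}{\left(-146\right) \left(- \frac{1}{472}\right) + 407} + 333} = \frac{1}{\frac{1}{\frac{73}{236} + 407} + 333} = \frac{1}{\frac{1}{\frac{96125}{236}} + 333} = \frac{1}{\frac{236}{96125} + 333} = \frac{1}{\frac{32009861}{96125}} = \frac{96125}{32009861} \approx 0.003003$)
$\left(96 + r\right)^{2} = \left(96 + \frac{96125}{32009861}\right)^{2} = \left(\frac{3073042781}{32009861}\right)^{2} = \frac{9443591933856213961}{1024631201239321}$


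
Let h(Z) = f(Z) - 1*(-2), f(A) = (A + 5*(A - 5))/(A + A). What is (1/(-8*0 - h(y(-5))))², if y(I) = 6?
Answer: 144/1225 ≈ 0.11755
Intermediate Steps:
f(A) = (-25 + 6*A)/(2*A) (f(A) = (A + 5*(-5 + A))/((2*A)) = (A + (-25 + 5*A))*(1/(2*A)) = (-25 + 6*A)*(1/(2*A)) = (-25 + 6*A)/(2*A))
h(Z) = 5 - 25/(2*Z) (h(Z) = (3 - 25/(2*Z)) - 1*(-2) = (3 - 25/(2*Z)) + 2 = 5 - 25/(2*Z))
(1/(-8*0 - h(y(-5))))² = (1/(-8*0 - (5 - 25/2/6)))² = (1/(-1*0 - (5 - 25/2*⅙)))² = (1/(0 - (5 - 25/12)))² = (1/(0 - 1*35/12))² = (1/(0 - 35/12))² = (1/(-35/12))² = (-12/35)² = 144/1225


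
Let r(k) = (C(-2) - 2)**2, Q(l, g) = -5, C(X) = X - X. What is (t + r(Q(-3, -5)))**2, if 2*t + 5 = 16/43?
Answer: 21025/7396 ≈ 2.8428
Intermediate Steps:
C(X) = 0
t = -199/86 (t = -5/2 + (16/43)/2 = -5/2 + (16*(1/43))/2 = -5/2 + (1/2)*(16/43) = -5/2 + 8/43 = -199/86 ≈ -2.3140)
r(k) = 4 (r(k) = (0 - 2)**2 = (-2)**2 = 4)
(t + r(Q(-3, -5)))**2 = (-199/86 + 4)**2 = (145/86)**2 = 21025/7396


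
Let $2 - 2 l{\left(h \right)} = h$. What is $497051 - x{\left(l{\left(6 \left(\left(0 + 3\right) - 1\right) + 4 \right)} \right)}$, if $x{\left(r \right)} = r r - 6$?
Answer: $497008$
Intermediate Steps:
$l{\left(h \right)} = 1 - \frac{h}{2}$
$x{\left(r \right)} = -6 + r^{2}$ ($x{\left(r \right)} = r^{2} - 6 = -6 + r^{2}$)
$497051 - x{\left(l{\left(6 \left(\left(0 + 3\right) - 1\right) + 4 \right)} \right)} = 497051 - \left(-6 + \left(1 - \frac{6 \left(\left(0 + 3\right) - 1\right) + 4}{2}\right)^{2}\right) = 497051 - \left(-6 + \left(1 - \frac{6 \left(3 - 1\right) + 4}{2}\right)^{2}\right) = 497051 - \left(-6 + \left(1 - \frac{6 \cdot 2 + 4}{2}\right)^{2}\right) = 497051 - \left(-6 + \left(1 - \frac{12 + 4}{2}\right)^{2}\right) = 497051 - \left(-6 + \left(1 - 8\right)^{2}\right) = 497051 - \left(-6 + \left(-7\right)^{2}\right) = 497051 - \left(-6 + 49\right) = 497051 - 43 = 497008$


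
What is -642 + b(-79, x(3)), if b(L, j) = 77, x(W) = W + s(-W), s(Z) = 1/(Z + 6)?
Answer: -565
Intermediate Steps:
s(Z) = 1/(6 + Z)
x(W) = W + 1/(6 - W)
-642 + b(-79, x(3)) = -642 + 77 = -565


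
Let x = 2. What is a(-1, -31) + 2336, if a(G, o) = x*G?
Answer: 2334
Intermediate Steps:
a(G, o) = 2*G
a(-1, -31) + 2336 = 2*(-1) + 2336 = -2 + 2336 = 2334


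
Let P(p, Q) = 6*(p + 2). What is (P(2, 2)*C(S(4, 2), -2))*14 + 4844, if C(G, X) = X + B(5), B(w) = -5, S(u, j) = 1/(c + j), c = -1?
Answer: 2492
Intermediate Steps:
P(p, Q) = 12 + 6*p (P(p, Q) = 6*(2 + p) = 12 + 6*p)
S(u, j) = 1/(-1 + j)
C(G, X) = -5 + X (C(G, X) = X - 5 = -5 + X)
(P(2, 2)*C(S(4, 2), -2))*14 + 4844 = ((12 + 6*2)*(-5 - 2))*14 + 4844 = ((12 + 12)*(-7))*14 + 4844 = (24*(-7))*14 + 4844 = -168*14 + 4844 = -2352 + 4844 = 2492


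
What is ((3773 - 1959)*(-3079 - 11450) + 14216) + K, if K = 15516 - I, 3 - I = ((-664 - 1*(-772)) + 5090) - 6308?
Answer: -26326987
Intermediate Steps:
I = 1113 (I = 3 - (((-664 - 1*(-772)) + 5090) - 6308) = 3 - (((-664 + 772) + 5090) - 6308) = 3 - ((108 + 5090) - 6308) = 3 - (5198 - 6308) = 3 - 1*(-1110) = 3 + 1110 = 1113)
K = 14403 (K = 15516 - 1*1113 = 15516 - 1113 = 14403)
((3773 - 1959)*(-3079 - 11450) + 14216) + K = ((3773 - 1959)*(-3079 - 11450) + 14216) + 14403 = (1814*(-14529) + 14216) + 14403 = (-26355606 + 14216) + 14403 = -26341390 + 14403 = -26326987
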